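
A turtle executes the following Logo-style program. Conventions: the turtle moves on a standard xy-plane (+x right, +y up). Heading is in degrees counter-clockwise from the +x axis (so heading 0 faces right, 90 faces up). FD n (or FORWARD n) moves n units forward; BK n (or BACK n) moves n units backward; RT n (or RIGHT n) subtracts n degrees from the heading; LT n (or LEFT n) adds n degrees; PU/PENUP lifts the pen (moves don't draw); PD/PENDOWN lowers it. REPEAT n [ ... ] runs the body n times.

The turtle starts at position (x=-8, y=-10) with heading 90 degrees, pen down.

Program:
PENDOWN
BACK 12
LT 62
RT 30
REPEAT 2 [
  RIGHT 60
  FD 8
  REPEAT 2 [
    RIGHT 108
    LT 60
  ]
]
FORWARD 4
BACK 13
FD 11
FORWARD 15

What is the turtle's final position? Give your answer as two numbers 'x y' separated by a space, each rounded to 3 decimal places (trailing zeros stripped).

Executing turtle program step by step:
Start: pos=(-8,-10), heading=90, pen down
PD: pen down
BK 12: (-8,-10) -> (-8,-22) [heading=90, draw]
LT 62: heading 90 -> 152
RT 30: heading 152 -> 122
REPEAT 2 [
  -- iteration 1/2 --
  RT 60: heading 122 -> 62
  FD 8: (-8,-22) -> (-4.244,-14.936) [heading=62, draw]
  REPEAT 2 [
    -- iteration 1/2 --
    RT 108: heading 62 -> 314
    LT 60: heading 314 -> 14
    -- iteration 2/2 --
    RT 108: heading 14 -> 266
    LT 60: heading 266 -> 326
  ]
  -- iteration 2/2 --
  RT 60: heading 326 -> 266
  FD 8: (-4.244,-14.936) -> (-4.802,-22.917) [heading=266, draw]
  REPEAT 2 [
    -- iteration 1/2 --
    RT 108: heading 266 -> 158
    LT 60: heading 158 -> 218
    -- iteration 2/2 --
    RT 108: heading 218 -> 110
    LT 60: heading 110 -> 170
  ]
]
FD 4: (-4.802,-22.917) -> (-8.742,-22.222) [heading=170, draw]
BK 13: (-8.742,-22.222) -> (4.061,-24.48) [heading=170, draw]
FD 11: (4.061,-24.48) -> (-6.772,-22.57) [heading=170, draw]
FD 15: (-6.772,-22.57) -> (-21.544,-19.965) [heading=170, draw]
Final: pos=(-21.544,-19.965), heading=170, 7 segment(s) drawn

Answer: -21.544 -19.965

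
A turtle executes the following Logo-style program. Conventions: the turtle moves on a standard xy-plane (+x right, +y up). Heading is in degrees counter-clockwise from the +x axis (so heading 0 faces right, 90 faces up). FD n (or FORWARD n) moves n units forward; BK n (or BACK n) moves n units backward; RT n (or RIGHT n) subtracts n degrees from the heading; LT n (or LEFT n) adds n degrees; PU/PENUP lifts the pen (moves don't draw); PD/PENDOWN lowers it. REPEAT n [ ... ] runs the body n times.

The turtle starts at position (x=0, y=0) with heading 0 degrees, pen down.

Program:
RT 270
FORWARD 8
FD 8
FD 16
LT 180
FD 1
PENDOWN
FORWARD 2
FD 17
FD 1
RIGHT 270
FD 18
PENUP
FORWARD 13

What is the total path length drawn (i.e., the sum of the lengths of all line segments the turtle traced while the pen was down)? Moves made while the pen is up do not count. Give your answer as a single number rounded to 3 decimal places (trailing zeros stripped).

Answer: 71

Derivation:
Executing turtle program step by step:
Start: pos=(0,0), heading=0, pen down
RT 270: heading 0 -> 90
FD 8: (0,0) -> (0,8) [heading=90, draw]
FD 8: (0,8) -> (0,16) [heading=90, draw]
FD 16: (0,16) -> (0,32) [heading=90, draw]
LT 180: heading 90 -> 270
FD 1: (0,32) -> (0,31) [heading=270, draw]
PD: pen down
FD 2: (0,31) -> (0,29) [heading=270, draw]
FD 17: (0,29) -> (0,12) [heading=270, draw]
FD 1: (0,12) -> (0,11) [heading=270, draw]
RT 270: heading 270 -> 0
FD 18: (0,11) -> (18,11) [heading=0, draw]
PU: pen up
FD 13: (18,11) -> (31,11) [heading=0, move]
Final: pos=(31,11), heading=0, 8 segment(s) drawn

Segment lengths:
  seg 1: (0,0) -> (0,8), length = 8
  seg 2: (0,8) -> (0,16), length = 8
  seg 3: (0,16) -> (0,32), length = 16
  seg 4: (0,32) -> (0,31), length = 1
  seg 5: (0,31) -> (0,29), length = 2
  seg 6: (0,29) -> (0,12), length = 17
  seg 7: (0,12) -> (0,11), length = 1
  seg 8: (0,11) -> (18,11), length = 18
Total = 71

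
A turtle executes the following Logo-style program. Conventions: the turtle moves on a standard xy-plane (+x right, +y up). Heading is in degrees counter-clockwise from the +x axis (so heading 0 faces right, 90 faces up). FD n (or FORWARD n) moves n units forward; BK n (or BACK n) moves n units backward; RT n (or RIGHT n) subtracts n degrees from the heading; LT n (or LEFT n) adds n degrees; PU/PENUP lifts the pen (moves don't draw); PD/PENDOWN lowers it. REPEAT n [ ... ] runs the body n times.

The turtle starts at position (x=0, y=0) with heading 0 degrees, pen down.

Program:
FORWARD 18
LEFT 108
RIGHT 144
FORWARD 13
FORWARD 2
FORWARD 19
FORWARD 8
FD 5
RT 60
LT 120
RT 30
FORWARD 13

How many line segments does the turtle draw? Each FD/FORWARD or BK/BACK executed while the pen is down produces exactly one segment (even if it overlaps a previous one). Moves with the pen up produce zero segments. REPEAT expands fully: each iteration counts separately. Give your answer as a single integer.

Answer: 7

Derivation:
Executing turtle program step by step:
Start: pos=(0,0), heading=0, pen down
FD 18: (0,0) -> (18,0) [heading=0, draw]
LT 108: heading 0 -> 108
RT 144: heading 108 -> 324
FD 13: (18,0) -> (28.517,-7.641) [heading=324, draw]
FD 2: (28.517,-7.641) -> (30.135,-8.817) [heading=324, draw]
FD 19: (30.135,-8.817) -> (45.507,-19.985) [heading=324, draw]
FD 8: (45.507,-19.985) -> (51.979,-24.687) [heading=324, draw]
FD 5: (51.979,-24.687) -> (56.024,-27.626) [heading=324, draw]
RT 60: heading 324 -> 264
LT 120: heading 264 -> 24
RT 30: heading 24 -> 354
FD 13: (56.024,-27.626) -> (68.953,-28.985) [heading=354, draw]
Final: pos=(68.953,-28.985), heading=354, 7 segment(s) drawn
Segments drawn: 7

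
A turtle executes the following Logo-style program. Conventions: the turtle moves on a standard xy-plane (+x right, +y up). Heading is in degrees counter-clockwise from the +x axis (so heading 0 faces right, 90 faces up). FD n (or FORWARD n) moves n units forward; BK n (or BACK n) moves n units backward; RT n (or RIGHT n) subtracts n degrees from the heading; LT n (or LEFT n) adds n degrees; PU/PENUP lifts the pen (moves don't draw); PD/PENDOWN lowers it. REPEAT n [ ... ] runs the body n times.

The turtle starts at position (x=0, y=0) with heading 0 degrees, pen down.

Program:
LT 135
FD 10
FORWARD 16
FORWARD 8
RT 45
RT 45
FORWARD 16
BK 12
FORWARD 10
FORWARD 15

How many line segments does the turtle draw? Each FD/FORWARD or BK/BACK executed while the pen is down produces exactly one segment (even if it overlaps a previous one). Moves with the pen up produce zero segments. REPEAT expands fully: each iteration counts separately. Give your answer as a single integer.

Answer: 7

Derivation:
Executing turtle program step by step:
Start: pos=(0,0), heading=0, pen down
LT 135: heading 0 -> 135
FD 10: (0,0) -> (-7.071,7.071) [heading=135, draw]
FD 16: (-7.071,7.071) -> (-18.385,18.385) [heading=135, draw]
FD 8: (-18.385,18.385) -> (-24.042,24.042) [heading=135, draw]
RT 45: heading 135 -> 90
RT 45: heading 90 -> 45
FD 16: (-24.042,24.042) -> (-12.728,35.355) [heading=45, draw]
BK 12: (-12.728,35.355) -> (-21.213,26.87) [heading=45, draw]
FD 10: (-21.213,26.87) -> (-14.142,33.941) [heading=45, draw]
FD 15: (-14.142,33.941) -> (-3.536,44.548) [heading=45, draw]
Final: pos=(-3.536,44.548), heading=45, 7 segment(s) drawn
Segments drawn: 7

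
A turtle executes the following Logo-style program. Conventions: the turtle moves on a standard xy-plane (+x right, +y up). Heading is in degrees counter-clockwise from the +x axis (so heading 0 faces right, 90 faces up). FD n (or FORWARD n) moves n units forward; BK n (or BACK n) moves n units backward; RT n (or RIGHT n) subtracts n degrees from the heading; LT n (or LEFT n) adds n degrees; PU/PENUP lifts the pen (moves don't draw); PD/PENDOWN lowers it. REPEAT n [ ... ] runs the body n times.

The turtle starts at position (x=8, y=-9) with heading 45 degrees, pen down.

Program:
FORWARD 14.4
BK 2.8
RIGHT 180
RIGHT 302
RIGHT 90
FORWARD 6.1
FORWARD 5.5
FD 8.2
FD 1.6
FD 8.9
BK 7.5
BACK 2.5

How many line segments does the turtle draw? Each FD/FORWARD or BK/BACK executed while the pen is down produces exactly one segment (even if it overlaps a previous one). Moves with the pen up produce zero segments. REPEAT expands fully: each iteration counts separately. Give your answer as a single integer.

Answer: 9

Derivation:
Executing turtle program step by step:
Start: pos=(8,-9), heading=45, pen down
FD 14.4: (8,-9) -> (18.182,1.182) [heading=45, draw]
BK 2.8: (18.182,1.182) -> (16.202,-0.798) [heading=45, draw]
RT 180: heading 45 -> 225
RT 302: heading 225 -> 283
RT 90: heading 283 -> 193
FD 6.1: (16.202,-0.798) -> (10.259,-2.17) [heading=193, draw]
FD 5.5: (10.259,-2.17) -> (4.9,-3.407) [heading=193, draw]
FD 8.2: (4.9,-3.407) -> (-3.09,-5.252) [heading=193, draw]
FD 1.6: (-3.09,-5.252) -> (-4.649,-5.612) [heading=193, draw]
FD 8.9: (-4.649,-5.612) -> (-13.321,-7.614) [heading=193, draw]
BK 7.5: (-13.321,-7.614) -> (-6.013,-5.926) [heading=193, draw]
BK 2.5: (-6.013,-5.926) -> (-3.577,-5.364) [heading=193, draw]
Final: pos=(-3.577,-5.364), heading=193, 9 segment(s) drawn
Segments drawn: 9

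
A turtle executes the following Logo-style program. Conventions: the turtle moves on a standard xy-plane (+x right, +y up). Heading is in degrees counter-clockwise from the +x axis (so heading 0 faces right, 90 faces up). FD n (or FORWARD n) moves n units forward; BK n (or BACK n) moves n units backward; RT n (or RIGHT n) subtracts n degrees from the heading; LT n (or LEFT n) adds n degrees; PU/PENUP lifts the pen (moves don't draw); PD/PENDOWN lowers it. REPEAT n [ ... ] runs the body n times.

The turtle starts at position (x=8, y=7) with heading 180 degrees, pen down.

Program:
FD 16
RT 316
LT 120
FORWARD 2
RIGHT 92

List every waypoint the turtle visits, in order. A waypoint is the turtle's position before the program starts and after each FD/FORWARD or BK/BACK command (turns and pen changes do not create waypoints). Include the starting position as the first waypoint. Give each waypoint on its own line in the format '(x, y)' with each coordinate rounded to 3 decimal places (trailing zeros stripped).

Executing turtle program step by step:
Start: pos=(8,7), heading=180, pen down
FD 16: (8,7) -> (-8,7) [heading=180, draw]
RT 316: heading 180 -> 224
LT 120: heading 224 -> 344
FD 2: (-8,7) -> (-6.077,6.449) [heading=344, draw]
RT 92: heading 344 -> 252
Final: pos=(-6.077,6.449), heading=252, 2 segment(s) drawn
Waypoints (3 total):
(8, 7)
(-8, 7)
(-6.077, 6.449)

Answer: (8, 7)
(-8, 7)
(-6.077, 6.449)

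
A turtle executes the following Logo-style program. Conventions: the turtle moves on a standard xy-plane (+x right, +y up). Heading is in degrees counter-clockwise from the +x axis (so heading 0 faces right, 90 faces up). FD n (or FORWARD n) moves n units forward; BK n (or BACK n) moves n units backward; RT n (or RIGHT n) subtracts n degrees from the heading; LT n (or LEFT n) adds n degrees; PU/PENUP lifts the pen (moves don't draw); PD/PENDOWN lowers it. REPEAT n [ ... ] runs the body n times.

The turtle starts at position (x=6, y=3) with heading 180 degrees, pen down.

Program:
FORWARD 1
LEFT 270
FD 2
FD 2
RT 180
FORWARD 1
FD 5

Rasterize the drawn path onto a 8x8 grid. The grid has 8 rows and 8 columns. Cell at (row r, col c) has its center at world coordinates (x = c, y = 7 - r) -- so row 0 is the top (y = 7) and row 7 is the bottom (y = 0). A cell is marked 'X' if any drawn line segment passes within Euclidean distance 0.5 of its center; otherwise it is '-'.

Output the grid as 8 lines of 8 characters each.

Segment 0: (6,3) -> (5,3)
Segment 1: (5,3) -> (5,5)
Segment 2: (5,5) -> (5,7)
Segment 3: (5,7) -> (5,6)
Segment 4: (5,6) -> (5,1)

Answer: -----X--
-----X--
-----X--
-----X--
-----XX-
-----X--
-----X--
--------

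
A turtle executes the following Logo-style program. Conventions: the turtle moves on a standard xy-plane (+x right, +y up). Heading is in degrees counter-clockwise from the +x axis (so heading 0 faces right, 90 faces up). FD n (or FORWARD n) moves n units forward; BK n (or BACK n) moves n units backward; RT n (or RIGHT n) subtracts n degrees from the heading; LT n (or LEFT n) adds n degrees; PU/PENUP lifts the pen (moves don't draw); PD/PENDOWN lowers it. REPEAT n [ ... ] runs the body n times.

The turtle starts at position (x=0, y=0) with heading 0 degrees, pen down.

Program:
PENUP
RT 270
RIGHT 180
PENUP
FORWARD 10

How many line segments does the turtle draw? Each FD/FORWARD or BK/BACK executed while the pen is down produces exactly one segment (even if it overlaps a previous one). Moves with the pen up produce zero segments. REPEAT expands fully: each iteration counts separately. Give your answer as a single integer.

Executing turtle program step by step:
Start: pos=(0,0), heading=0, pen down
PU: pen up
RT 270: heading 0 -> 90
RT 180: heading 90 -> 270
PU: pen up
FD 10: (0,0) -> (0,-10) [heading=270, move]
Final: pos=(0,-10), heading=270, 0 segment(s) drawn
Segments drawn: 0

Answer: 0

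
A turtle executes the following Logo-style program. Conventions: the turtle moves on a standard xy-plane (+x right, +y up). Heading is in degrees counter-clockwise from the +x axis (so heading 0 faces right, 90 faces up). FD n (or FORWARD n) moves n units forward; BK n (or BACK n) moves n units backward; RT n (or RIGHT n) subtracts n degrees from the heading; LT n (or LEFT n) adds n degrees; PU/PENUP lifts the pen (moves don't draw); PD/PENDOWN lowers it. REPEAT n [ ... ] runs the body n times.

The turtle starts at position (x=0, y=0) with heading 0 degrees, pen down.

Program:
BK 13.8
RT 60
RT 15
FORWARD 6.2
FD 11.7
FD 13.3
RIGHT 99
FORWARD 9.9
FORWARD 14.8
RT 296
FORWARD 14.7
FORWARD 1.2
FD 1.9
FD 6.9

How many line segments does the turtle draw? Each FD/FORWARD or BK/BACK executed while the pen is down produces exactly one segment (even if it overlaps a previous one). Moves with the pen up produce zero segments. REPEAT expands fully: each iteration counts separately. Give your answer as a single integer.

Answer: 10

Derivation:
Executing turtle program step by step:
Start: pos=(0,0), heading=0, pen down
BK 13.8: (0,0) -> (-13.8,0) [heading=0, draw]
RT 60: heading 0 -> 300
RT 15: heading 300 -> 285
FD 6.2: (-13.8,0) -> (-12.195,-5.989) [heading=285, draw]
FD 11.7: (-12.195,-5.989) -> (-9.167,-17.29) [heading=285, draw]
FD 13.3: (-9.167,-17.29) -> (-5.725,-30.137) [heading=285, draw]
RT 99: heading 285 -> 186
FD 9.9: (-5.725,-30.137) -> (-15.571,-31.172) [heading=186, draw]
FD 14.8: (-15.571,-31.172) -> (-30.29,-32.719) [heading=186, draw]
RT 296: heading 186 -> 250
FD 14.7: (-30.29,-32.719) -> (-35.317,-46.532) [heading=250, draw]
FD 1.2: (-35.317,-46.532) -> (-35.728,-47.66) [heading=250, draw]
FD 1.9: (-35.728,-47.66) -> (-36.377,-49.445) [heading=250, draw]
FD 6.9: (-36.377,-49.445) -> (-38.737,-55.929) [heading=250, draw]
Final: pos=(-38.737,-55.929), heading=250, 10 segment(s) drawn
Segments drawn: 10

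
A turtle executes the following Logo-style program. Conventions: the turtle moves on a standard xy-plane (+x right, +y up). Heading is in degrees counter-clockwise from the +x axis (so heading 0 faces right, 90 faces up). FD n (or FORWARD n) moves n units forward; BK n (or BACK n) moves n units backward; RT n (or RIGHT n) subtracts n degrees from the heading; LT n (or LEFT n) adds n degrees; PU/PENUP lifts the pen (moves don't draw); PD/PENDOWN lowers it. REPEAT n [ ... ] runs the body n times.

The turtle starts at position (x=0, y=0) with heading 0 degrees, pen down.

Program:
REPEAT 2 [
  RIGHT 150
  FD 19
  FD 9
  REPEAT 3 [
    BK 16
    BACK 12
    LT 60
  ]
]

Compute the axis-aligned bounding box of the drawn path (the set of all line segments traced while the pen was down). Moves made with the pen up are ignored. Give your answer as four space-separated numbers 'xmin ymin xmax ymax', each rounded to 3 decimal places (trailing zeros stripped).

Executing turtle program step by step:
Start: pos=(0,0), heading=0, pen down
REPEAT 2 [
  -- iteration 1/2 --
  RT 150: heading 0 -> 210
  FD 19: (0,0) -> (-16.454,-9.5) [heading=210, draw]
  FD 9: (-16.454,-9.5) -> (-24.249,-14) [heading=210, draw]
  REPEAT 3 [
    -- iteration 1/3 --
    BK 16: (-24.249,-14) -> (-10.392,-6) [heading=210, draw]
    BK 12: (-10.392,-6) -> (0,0) [heading=210, draw]
    LT 60: heading 210 -> 270
    -- iteration 2/3 --
    BK 16: (0,0) -> (0,16) [heading=270, draw]
    BK 12: (0,16) -> (0,28) [heading=270, draw]
    LT 60: heading 270 -> 330
    -- iteration 3/3 --
    BK 16: (0,28) -> (-13.856,36) [heading=330, draw]
    BK 12: (-13.856,36) -> (-24.249,42) [heading=330, draw]
    LT 60: heading 330 -> 30
  ]
  -- iteration 2/2 --
  RT 150: heading 30 -> 240
  FD 19: (-24.249,42) -> (-33.749,25.546) [heading=240, draw]
  FD 9: (-33.749,25.546) -> (-38.249,17.751) [heading=240, draw]
  REPEAT 3 [
    -- iteration 1/3 --
    BK 16: (-38.249,17.751) -> (-30.249,31.608) [heading=240, draw]
    BK 12: (-30.249,31.608) -> (-24.249,42) [heading=240, draw]
    LT 60: heading 240 -> 300
    -- iteration 2/3 --
    BK 16: (-24.249,42) -> (-32.249,55.856) [heading=300, draw]
    BK 12: (-32.249,55.856) -> (-38.249,66.249) [heading=300, draw]
    LT 60: heading 300 -> 0
    -- iteration 3/3 --
    BK 16: (-38.249,66.249) -> (-54.249,66.249) [heading=0, draw]
    BK 12: (-54.249,66.249) -> (-66.249,66.249) [heading=0, draw]
    LT 60: heading 0 -> 60
  ]
]
Final: pos=(-66.249,66.249), heading=60, 16 segment(s) drawn

Segment endpoints: x in {-66.249, -54.249, -38.249, -38.249, -33.749, -32.249, -30.249, -24.249, -16.454, -13.856, -10.392, 0, 0, 0, 0}, y in {-14, -9.5, -6, 0, 0, 16, 17.751, 25.546, 28, 31.608, 36, 42, 55.856, 66.249}
xmin=-66.249, ymin=-14, xmax=0, ymax=66.249

Answer: -66.249 -14 0 66.249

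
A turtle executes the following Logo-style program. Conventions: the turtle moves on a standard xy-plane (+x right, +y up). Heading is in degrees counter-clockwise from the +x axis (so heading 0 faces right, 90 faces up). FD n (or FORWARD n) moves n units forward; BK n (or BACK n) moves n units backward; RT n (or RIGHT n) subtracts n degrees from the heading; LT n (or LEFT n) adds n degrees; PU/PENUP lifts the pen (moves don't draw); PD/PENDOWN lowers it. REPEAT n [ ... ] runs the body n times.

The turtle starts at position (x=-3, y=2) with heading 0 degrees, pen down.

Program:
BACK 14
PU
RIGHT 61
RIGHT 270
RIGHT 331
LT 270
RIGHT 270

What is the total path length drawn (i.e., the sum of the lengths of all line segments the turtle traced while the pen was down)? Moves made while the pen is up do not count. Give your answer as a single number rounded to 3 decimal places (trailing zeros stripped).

Executing turtle program step by step:
Start: pos=(-3,2), heading=0, pen down
BK 14: (-3,2) -> (-17,2) [heading=0, draw]
PU: pen up
RT 61: heading 0 -> 299
RT 270: heading 299 -> 29
RT 331: heading 29 -> 58
LT 270: heading 58 -> 328
RT 270: heading 328 -> 58
Final: pos=(-17,2), heading=58, 1 segment(s) drawn

Segment lengths:
  seg 1: (-3,2) -> (-17,2), length = 14
Total = 14

Answer: 14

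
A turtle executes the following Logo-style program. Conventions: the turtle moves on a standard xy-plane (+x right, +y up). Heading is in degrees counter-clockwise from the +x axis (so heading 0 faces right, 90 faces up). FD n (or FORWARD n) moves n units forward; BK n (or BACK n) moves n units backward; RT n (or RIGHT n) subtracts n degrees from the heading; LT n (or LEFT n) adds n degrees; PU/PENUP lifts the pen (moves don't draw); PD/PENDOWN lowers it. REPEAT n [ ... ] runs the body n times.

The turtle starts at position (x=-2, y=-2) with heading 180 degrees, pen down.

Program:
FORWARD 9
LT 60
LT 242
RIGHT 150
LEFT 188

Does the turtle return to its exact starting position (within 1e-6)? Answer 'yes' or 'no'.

Answer: no

Derivation:
Executing turtle program step by step:
Start: pos=(-2,-2), heading=180, pen down
FD 9: (-2,-2) -> (-11,-2) [heading=180, draw]
LT 60: heading 180 -> 240
LT 242: heading 240 -> 122
RT 150: heading 122 -> 332
LT 188: heading 332 -> 160
Final: pos=(-11,-2), heading=160, 1 segment(s) drawn

Start position: (-2, -2)
Final position: (-11, -2)
Distance = 9; >= 1e-6 -> NOT closed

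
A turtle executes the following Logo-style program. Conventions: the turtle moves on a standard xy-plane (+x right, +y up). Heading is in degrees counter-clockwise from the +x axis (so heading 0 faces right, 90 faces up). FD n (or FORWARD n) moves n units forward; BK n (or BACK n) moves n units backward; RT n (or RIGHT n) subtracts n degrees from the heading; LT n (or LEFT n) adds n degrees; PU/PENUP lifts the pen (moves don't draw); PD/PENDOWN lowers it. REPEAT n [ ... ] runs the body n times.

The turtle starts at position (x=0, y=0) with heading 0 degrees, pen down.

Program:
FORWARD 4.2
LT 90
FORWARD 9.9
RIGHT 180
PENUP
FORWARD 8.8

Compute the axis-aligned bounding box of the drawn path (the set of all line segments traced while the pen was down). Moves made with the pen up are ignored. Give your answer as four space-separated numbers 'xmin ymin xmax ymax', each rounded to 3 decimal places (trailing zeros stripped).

Executing turtle program step by step:
Start: pos=(0,0), heading=0, pen down
FD 4.2: (0,0) -> (4.2,0) [heading=0, draw]
LT 90: heading 0 -> 90
FD 9.9: (4.2,0) -> (4.2,9.9) [heading=90, draw]
RT 180: heading 90 -> 270
PU: pen up
FD 8.8: (4.2,9.9) -> (4.2,1.1) [heading=270, move]
Final: pos=(4.2,1.1), heading=270, 2 segment(s) drawn

Segment endpoints: x in {0, 4.2, 4.2}, y in {0, 9.9}
xmin=0, ymin=0, xmax=4.2, ymax=9.9

Answer: 0 0 4.2 9.9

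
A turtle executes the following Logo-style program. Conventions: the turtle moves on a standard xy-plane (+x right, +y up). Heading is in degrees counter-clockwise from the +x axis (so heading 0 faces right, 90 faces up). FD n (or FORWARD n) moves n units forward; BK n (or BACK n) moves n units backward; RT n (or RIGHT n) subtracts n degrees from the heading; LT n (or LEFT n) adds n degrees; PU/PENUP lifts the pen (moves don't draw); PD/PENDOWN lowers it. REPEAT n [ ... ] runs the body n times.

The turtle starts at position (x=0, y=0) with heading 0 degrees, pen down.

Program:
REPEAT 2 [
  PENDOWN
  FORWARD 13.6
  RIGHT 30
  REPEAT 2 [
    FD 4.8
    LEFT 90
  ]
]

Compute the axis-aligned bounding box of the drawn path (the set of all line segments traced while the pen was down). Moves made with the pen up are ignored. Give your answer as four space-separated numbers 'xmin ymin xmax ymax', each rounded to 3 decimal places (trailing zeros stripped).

Executing turtle program step by step:
Start: pos=(0,0), heading=0, pen down
REPEAT 2 [
  -- iteration 1/2 --
  PD: pen down
  FD 13.6: (0,0) -> (13.6,0) [heading=0, draw]
  RT 30: heading 0 -> 330
  REPEAT 2 [
    -- iteration 1/2 --
    FD 4.8: (13.6,0) -> (17.757,-2.4) [heading=330, draw]
    LT 90: heading 330 -> 60
    -- iteration 2/2 --
    FD 4.8: (17.757,-2.4) -> (20.157,1.757) [heading=60, draw]
    LT 90: heading 60 -> 150
  ]
  -- iteration 2/2 --
  PD: pen down
  FD 13.6: (20.157,1.757) -> (8.379,8.557) [heading=150, draw]
  RT 30: heading 150 -> 120
  REPEAT 2 [
    -- iteration 1/2 --
    FD 4.8: (8.379,8.557) -> (5.979,12.714) [heading=120, draw]
    LT 90: heading 120 -> 210
    -- iteration 2/2 --
    FD 4.8: (5.979,12.714) -> (1.822,10.314) [heading=210, draw]
    LT 90: heading 210 -> 300
  ]
]
Final: pos=(1.822,10.314), heading=300, 6 segment(s) drawn

Segment endpoints: x in {0, 1.822, 5.979, 8.379, 13.6, 17.757, 20.157}, y in {-2.4, 0, 1.757, 8.557, 10.314, 12.714}
xmin=0, ymin=-2.4, xmax=20.157, ymax=12.714

Answer: 0 -2.4 20.157 12.714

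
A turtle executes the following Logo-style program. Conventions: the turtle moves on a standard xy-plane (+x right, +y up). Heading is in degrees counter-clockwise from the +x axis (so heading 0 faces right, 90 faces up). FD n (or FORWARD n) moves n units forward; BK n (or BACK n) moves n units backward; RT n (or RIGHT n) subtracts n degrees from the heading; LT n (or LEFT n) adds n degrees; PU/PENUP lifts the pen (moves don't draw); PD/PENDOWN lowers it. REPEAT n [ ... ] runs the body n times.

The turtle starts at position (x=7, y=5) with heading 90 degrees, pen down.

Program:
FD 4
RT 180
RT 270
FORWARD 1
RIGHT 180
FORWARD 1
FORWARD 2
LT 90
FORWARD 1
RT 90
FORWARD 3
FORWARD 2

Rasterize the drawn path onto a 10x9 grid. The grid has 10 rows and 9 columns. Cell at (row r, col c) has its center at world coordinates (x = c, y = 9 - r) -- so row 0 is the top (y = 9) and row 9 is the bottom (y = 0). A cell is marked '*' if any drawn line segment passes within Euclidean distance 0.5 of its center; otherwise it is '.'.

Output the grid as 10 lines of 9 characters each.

Segment 0: (7,5) -> (7,9)
Segment 1: (7,9) -> (8,9)
Segment 2: (8,9) -> (7,9)
Segment 3: (7,9) -> (5,9)
Segment 4: (5,9) -> (5,8)
Segment 5: (5,8) -> (2,8)
Segment 6: (2,8) -> (0,8)

Answer: .....****
******.*.
.......*.
.......*.
.......*.
.........
.........
.........
.........
.........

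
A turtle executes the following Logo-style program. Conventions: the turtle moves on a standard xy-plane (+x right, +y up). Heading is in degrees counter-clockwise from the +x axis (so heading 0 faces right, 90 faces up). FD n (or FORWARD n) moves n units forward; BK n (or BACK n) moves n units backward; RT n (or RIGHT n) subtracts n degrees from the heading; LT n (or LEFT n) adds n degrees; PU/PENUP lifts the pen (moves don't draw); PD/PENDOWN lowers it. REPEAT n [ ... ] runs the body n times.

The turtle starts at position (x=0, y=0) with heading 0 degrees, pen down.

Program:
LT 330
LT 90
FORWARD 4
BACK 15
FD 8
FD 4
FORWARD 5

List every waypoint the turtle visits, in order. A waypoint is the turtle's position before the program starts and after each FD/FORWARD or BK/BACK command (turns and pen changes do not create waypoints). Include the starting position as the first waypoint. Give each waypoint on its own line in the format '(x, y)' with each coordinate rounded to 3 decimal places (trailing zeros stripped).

Answer: (0, 0)
(2, 3.464)
(-5.5, -9.526)
(-1.5, -2.598)
(0.5, 0.866)
(3, 5.196)

Derivation:
Executing turtle program step by step:
Start: pos=(0,0), heading=0, pen down
LT 330: heading 0 -> 330
LT 90: heading 330 -> 60
FD 4: (0,0) -> (2,3.464) [heading=60, draw]
BK 15: (2,3.464) -> (-5.5,-9.526) [heading=60, draw]
FD 8: (-5.5,-9.526) -> (-1.5,-2.598) [heading=60, draw]
FD 4: (-1.5,-2.598) -> (0.5,0.866) [heading=60, draw]
FD 5: (0.5,0.866) -> (3,5.196) [heading=60, draw]
Final: pos=(3,5.196), heading=60, 5 segment(s) drawn
Waypoints (6 total):
(0, 0)
(2, 3.464)
(-5.5, -9.526)
(-1.5, -2.598)
(0.5, 0.866)
(3, 5.196)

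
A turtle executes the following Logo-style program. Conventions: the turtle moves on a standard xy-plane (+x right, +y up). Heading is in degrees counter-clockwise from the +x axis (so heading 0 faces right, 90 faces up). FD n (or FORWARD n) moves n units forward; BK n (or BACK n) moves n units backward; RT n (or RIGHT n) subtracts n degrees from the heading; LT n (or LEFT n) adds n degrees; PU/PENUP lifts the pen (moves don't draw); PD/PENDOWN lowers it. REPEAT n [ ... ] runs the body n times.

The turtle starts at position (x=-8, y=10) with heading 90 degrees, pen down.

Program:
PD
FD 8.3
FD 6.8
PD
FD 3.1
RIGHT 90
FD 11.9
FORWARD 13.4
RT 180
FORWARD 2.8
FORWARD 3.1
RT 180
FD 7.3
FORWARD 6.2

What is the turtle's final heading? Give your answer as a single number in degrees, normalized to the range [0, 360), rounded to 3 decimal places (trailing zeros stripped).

Answer: 0

Derivation:
Executing turtle program step by step:
Start: pos=(-8,10), heading=90, pen down
PD: pen down
FD 8.3: (-8,10) -> (-8,18.3) [heading=90, draw]
FD 6.8: (-8,18.3) -> (-8,25.1) [heading=90, draw]
PD: pen down
FD 3.1: (-8,25.1) -> (-8,28.2) [heading=90, draw]
RT 90: heading 90 -> 0
FD 11.9: (-8,28.2) -> (3.9,28.2) [heading=0, draw]
FD 13.4: (3.9,28.2) -> (17.3,28.2) [heading=0, draw]
RT 180: heading 0 -> 180
FD 2.8: (17.3,28.2) -> (14.5,28.2) [heading=180, draw]
FD 3.1: (14.5,28.2) -> (11.4,28.2) [heading=180, draw]
RT 180: heading 180 -> 0
FD 7.3: (11.4,28.2) -> (18.7,28.2) [heading=0, draw]
FD 6.2: (18.7,28.2) -> (24.9,28.2) [heading=0, draw]
Final: pos=(24.9,28.2), heading=0, 9 segment(s) drawn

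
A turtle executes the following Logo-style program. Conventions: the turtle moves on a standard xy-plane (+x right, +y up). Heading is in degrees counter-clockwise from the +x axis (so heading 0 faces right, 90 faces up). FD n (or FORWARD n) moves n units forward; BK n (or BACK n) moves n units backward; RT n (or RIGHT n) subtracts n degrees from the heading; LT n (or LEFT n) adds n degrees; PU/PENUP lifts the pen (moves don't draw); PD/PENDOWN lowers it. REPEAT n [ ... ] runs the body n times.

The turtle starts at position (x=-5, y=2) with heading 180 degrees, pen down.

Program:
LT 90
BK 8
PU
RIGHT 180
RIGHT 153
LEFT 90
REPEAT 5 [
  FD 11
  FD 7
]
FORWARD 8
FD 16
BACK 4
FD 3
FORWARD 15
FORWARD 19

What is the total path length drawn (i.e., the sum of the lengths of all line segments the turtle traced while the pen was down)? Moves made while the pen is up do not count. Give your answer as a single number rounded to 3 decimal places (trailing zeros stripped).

Answer: 8

Derivation:
Executing turtle program step by step:
Start: pos=(-5,2), heading=180, pen down
LT 90: heading 180 -> 270
BK 8: (-5,2) -> (-5,10) [heading=270, draw]
PU: pen up
RT 180: heading 270 -> 90
RT 153: heading 90 -> 297
LT 90: heading 297 -> 27
REPEAT 5 [
  -- iteration 1/5 --
  FD 11: (-5,10) -> (4.801,14.994) [heading=27, move]
  FD 7: (4.801,14.994) -> (11.038,18.172) [heading=27, move]
  -- iteration 2/5 --
  FD 11: (11.038,18.172) -> (20.839,23.166) [heading=27, move]
  FD 7: (20.839,23.166) -> (27.076,26.344) [heading=27, move]
  -- iteration 3/5 --
  FD 11: (27.076,26.344) -> (36.877,31.338) [heading=27, move]
  FD 7: (36.877,31.338) -> (43.114,34.515) [heading=27, move]
  -- iteration 4/5 --
  FD 11: (43.114,34.515) -> (52.915,39.509) [heading=27, move]
  FD 7: (52.915,39.509) -> (59.152,42.687) [heading=27, move]
  -- iteration 5/5 --
  FD 11: (59.152,42.687) -> (68.954,47.681) [heading=27, move]
  FD 7: (68.954,47.681) -> (75.191,50.859) [heading=27, move]
]
FD 8: (75.191,50.859) -> (82.319,54.491) [heading=27, move]
FD 16: (82.319,54.491) -> (96.575,61.755) [heading=27, move]
BK 4: (96.575,61.755) -> (93.011,59.939) [heading=27, move]
FD 3: (93.011,59.939) -> (95.684,61.301) [heading=27, move]
FD 15: (95.684,61.301) -> (109.049,68.111) [heading=27, move]
FD 19: (109.049,68.111) -> (125.978,76.737) [heading=27, move]
Final: pos=(125.978,76.737), heading=27, 1 segment(s) drawn

Segment lengths:
  seg 1: (-5,2) -> (-5,10), length = 8
Total = 8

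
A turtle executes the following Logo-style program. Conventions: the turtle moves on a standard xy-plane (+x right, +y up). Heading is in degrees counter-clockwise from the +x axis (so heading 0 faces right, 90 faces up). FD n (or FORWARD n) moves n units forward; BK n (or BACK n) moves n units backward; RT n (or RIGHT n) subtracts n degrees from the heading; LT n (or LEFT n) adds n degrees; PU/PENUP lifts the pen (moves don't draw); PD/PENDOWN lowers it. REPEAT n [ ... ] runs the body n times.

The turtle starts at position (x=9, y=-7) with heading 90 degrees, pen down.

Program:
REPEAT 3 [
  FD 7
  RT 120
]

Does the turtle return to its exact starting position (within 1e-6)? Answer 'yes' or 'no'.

Answer: yes

Derivation:
Executing turtle program step by step:
Start: pos=(9,-7), heading=90, pen down
REPEAT 3 [
  -- iteration 1/3 --
  FD 7: (9,-7) -> (9,0) [heading=90, draw]
  RT 120: heading 90 -> 330
  -- iteration 2/3 --
  FD 7: (9,0) -> (15.062,-3.5) [heading=330, draw]
  RT 120: heading 330 -> 210
  -- iteration 3/3 --
  FD 7: (15.062,-3.5) -> (9,-7) [heading=210, draw]
  RT 120: heading 210 -> 90
]
Final: pos=(9,-7), heading=90, 3 segment(s) drawn

Start position: (9, -7)
Final position: (9, -7)
Distance = 0; < 1e-6 -> CLOSED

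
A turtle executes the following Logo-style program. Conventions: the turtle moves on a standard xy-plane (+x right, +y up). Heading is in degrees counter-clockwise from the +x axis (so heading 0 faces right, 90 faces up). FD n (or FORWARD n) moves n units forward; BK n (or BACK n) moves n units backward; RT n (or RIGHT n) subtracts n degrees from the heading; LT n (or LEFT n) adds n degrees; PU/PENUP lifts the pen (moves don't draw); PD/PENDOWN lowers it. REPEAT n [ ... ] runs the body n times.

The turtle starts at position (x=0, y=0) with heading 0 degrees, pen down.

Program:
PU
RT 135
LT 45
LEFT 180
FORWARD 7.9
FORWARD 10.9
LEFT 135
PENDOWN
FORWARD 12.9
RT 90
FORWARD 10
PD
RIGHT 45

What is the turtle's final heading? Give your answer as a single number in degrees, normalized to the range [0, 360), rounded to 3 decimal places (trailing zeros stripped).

Executing turtle program step by step:
Start: pos=(0,0), heading=0, pen down
PU: pen up
RT 135: heading 0 -> 225
LT 45: heading 225 -> 270
LT 180: heading 270 -> 90
FD 7.9: (0,0) -> (0,7.9) [heading=90, move]
FD 10.9: (0,7.9) -> (0,18.8) [heading=90, move]
LT 135: heading 90 -> 225
PD: pen down
FD 12.9: (0,18.8) -> (-9.122,9.678) [heading=225, draw]
RT 90: heading 225 -> 135
FD 10: (-9.122,9.678) -> (-16.193,16.749) [heading=135, draw]
PD: pen down
RT 45: heading 135 -> 90
Final: pos=(-16.193,16.749), heading=90, 2 segment(s) drawn

Answer: 90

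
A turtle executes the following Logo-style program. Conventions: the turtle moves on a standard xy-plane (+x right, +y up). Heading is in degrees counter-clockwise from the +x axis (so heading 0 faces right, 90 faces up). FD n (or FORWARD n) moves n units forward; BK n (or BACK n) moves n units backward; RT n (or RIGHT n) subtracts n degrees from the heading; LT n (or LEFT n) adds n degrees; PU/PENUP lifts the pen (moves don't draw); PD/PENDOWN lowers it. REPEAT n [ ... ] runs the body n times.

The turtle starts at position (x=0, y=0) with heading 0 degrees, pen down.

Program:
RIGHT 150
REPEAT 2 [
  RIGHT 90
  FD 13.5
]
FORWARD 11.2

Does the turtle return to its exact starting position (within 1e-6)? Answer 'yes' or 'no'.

Executing turtle program step by step:
Start: pos=(0,0), heading=0, pen down
RT 150: heading 0 -> 210
REPEAT 2 [
  -- iteration 1/2 --
  RT 90: heading 210 -> 120
  FD 13.5: (0,0) -> (-6.75,11.691) [heading=120, draw]
  -- iteration 2/2 --
  RT 90: heading 120 -> 30
  FD 13.5: (-6.75,11.691) -> (4.941,18.441) [heading=30, draw]
]
FD 11.2: (4.941,18.441) -> (14.641,24.041) [heading=30, draw]
Final: pos=(14.641,24.041), heading=30, 3 segment(s) drawn

Start position: (0, 0)
Final position: (14.641, 24.041)
Distance = 28.149; >= 1e-6 -> NOT closed

Answer: no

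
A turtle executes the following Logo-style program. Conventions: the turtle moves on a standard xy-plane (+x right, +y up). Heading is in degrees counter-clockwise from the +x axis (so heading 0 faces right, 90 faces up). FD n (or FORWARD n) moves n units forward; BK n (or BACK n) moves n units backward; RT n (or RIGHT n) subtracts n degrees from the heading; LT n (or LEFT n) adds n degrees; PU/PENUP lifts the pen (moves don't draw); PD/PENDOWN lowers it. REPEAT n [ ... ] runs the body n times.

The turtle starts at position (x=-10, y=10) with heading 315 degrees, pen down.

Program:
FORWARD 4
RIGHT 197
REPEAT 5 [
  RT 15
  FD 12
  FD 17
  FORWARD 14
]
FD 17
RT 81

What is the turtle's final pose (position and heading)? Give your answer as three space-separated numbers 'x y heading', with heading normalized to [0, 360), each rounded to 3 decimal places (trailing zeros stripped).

Executing turtle program step by step:
Start: pos=(-10,10), heading=315, pen down
FD 4: (-10,10) -> (-7.172,7.172) [heading=315, draw]
RT 197: heading 315 -> 118
REPEAT 5 [
  -- iteration 1/5 --
  RT 15: heading 118 -> 103
  FD 12: (-7.172,7.172) -> (-9.871,18.864) [heading=103, draw]
  FD 17: (-9.871,18.864) -> (-13.695,35.428) [heading=103, draw]
  FD 14: (-13.695,35.428) -> (-16.844,49.069) [heading=103, draw]
  -- iteration 2/5 --
  RT 15: heading 103 -> 88
  FD 12: (-16.844,49.069) -> (-16.426,61.062) [heading=88, draw]
  FD 17: (-16.426,61.062) -> (-15.832,78.052) [heading=88, draw]
  FD 14: (-15.832,78.052) -> (-15.344,92.043) [heading=88, draw]
  -- iteration 3/5 --
  RT 15: heading 88 -> 73
  FD 12: (-15.344,92.043) -> (-11.835,103.519) [heading=73, draw]
  FD 17: (-11.835,103.519) -> (-6.865,119.776) [heading=73, draw]
  FD 14: (-6.865,119.776) -> (-2.772,133.164) [heading=73, draw]
  -- iteration 4/5 --
  RT 15: heading 73 -> 58
  FD 12: (-2.772,133.164) -> (3.587,143.341) [heading=58, draw]
  FD 17: (3.587,143.341) -> (12.596,157.758) [heading=58, draw]
  FD 14: (12.596,157.758) -> (20.015,169.63) [heading=58, draw]
  -- iteration 5/5 --
  RT 15: heading 58 -> 43
  FD 12: (20.015,169.63) -> (28.791,177.814) [heading=43, draw]
  FD 17: (28.791,177.814) -> (41.224,189.408) [heading=43, draw]
  FD 14: (41.224,189.408) -> (51.463,198.956) [heading=43, draw]
]
FD 17: (51.463,198.956) -> (63.896,210.55) [heading=43, draw]
RT 81: heading 43 -> 322
Final: pos=(63.896,210.55), heading=322, 17 segment(s) drawn

Answer: 63.896 210.55 322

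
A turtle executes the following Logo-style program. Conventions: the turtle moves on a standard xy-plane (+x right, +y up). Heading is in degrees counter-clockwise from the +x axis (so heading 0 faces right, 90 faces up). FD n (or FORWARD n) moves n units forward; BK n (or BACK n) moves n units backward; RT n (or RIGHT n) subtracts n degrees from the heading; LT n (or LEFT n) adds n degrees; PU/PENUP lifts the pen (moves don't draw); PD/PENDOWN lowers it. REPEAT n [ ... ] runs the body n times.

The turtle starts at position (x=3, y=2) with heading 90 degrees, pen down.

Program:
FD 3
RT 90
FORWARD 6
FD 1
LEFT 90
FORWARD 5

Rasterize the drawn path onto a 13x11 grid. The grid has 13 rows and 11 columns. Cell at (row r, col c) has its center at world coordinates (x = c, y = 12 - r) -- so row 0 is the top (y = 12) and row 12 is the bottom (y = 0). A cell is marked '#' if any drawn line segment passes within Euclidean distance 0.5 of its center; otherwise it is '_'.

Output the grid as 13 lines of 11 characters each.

Segment 0: (3,2) -> (3,5)
Segment 1: (3,5) -> (9,5)
Segment 2: (9,5) -> (10,5)
Segment 3: (10,5) -> (10,10)

Answer: ___________
___________
__________#
__________#
__________#
__________#
__________#
___########
___#_______
___#_______
___#_______
___________
___________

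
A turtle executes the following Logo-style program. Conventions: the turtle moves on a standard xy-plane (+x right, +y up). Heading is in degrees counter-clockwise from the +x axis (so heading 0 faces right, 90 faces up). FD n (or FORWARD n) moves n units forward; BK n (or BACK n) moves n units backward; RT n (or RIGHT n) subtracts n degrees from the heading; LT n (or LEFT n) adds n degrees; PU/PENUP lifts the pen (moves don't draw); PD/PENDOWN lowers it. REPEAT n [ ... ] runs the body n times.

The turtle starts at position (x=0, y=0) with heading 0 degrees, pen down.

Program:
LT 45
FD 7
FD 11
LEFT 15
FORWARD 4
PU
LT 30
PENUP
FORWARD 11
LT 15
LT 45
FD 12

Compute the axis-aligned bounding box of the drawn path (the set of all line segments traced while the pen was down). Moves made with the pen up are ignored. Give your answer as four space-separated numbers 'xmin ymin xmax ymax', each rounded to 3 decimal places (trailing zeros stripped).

Executing turtle program step by step:
Start: pos=(0,0), heading=0, pen down
LT 45: heading 0 -> 45
FD 7: (0,0) -> (4.95,4.95) [heading=45, draw]
FD 11: (4.95,4.95) -> (12.728,12.728) [heading=45, draw]
LT 15: heading 45 -> 60
FD 4: (12.728,12.728) -> (14.728,16.192) [heading=60, draw]
PU: pen up
LT 30: heading 60 -> 90
PU: pen up
FD 11: (14.728,16.192) -> (14.728,27.192) [heading=90, move]
LT 15: heading 90 -> 105
LT 45: heading 105 -> 150
FD 12: (14.728,27.192) -> (4.336,33.192) [heading=150, move]
Final: pos=(4.336,33.192), heading=150, 3 segment(s) drawn

Segment endpoints: x in {0, 4.95, 12.728, 14.728}, y in {0, 4.95, 12.728, 16.192}
xmin=0, ymin=0, xmax=14.728, ymax=16.192

Answer: 0 0 14.728 16.192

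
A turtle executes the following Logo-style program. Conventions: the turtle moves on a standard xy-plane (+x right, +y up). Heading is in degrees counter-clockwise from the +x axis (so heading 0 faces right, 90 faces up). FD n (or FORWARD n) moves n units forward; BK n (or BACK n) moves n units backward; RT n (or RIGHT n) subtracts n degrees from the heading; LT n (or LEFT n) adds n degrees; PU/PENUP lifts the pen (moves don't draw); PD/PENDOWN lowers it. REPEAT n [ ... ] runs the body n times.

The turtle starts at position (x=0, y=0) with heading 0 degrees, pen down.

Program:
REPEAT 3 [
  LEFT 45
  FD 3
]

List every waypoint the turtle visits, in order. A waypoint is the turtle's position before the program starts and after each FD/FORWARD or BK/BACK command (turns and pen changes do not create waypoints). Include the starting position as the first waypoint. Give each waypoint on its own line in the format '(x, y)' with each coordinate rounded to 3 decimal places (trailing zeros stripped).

Executing turtle program step by step:
Start: pos=(0,0), heading=0, pen down
REPEAT 3 [
  -- iteration 1/3 --
  LT 45: heading 0 -> 45
  FD 3: (0,0) -> (2.121,2.121) [heading=45, draw]
  -- iteration 2/3 --
  LT 45: heading 45 -> 90
  FD 3: (2.121,2.121) -> (2.121,5.121) [heading=90, draw]
  -- iteration 3/3 --
  LT 45: heading 90 -> 135
  FD 3: (2.121,5.121) -> (0,7.243) [heading=135, draw]
]
Final: pos=(0,7.243), heading=135, 3 segment(s) drawn
Waypoints (4 total):
(0, 0)
(2.121, 2.121)
(2.121, 5.121)
(0, 7.243)

Answer: (0, 0)
(2.121, 2.121)
(2.121, 5.121)
(0, 7.243)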